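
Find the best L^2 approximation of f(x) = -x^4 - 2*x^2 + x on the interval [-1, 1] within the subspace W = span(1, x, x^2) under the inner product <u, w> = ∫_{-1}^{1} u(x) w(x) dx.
g(x) = -20*x^2/7 + x + 3/35

The best approximation g ∈ W is the orthogonal projection of f onto W. Writing g = a_0 + a_1 x + a_2 x^2, the coefficients solve the normal equations G · a = b where
  G_{ij} = <φ_i, φ_j> and b_i = <f, φ_i>, with φ_0 = 1, φ_1 = x, φ_2 = x^2.
G =
  [2, 0, 2/3]
  [0, 2/3, 0]
  [2/3, 0, 2/5],
b = (-26/15, 2/3, -38/35).
Solving gives a_0 = 3/35, a_1 = 1, a_2 = -20/7, so
  g(x) = -20*x^2/7 + x + 3/35.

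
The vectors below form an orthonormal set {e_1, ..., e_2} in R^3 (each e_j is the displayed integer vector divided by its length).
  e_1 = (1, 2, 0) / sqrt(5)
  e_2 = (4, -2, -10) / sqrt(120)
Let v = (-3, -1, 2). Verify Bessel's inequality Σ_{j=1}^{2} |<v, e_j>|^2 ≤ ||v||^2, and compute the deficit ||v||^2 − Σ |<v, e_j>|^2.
Σ |<v, e_j>|^2 = 25/2; ||v||^2 = 14; deficit = 3/2

Write each e_j = u_j / sqrt(<u_j, u_j>) where u_j is the displayed integer vector. Then <v, e_j> = <v, u_j> / sqrt(<u_j, u_j>), so |<v, e_j>|^2 = <v, u_j>^2 / <u_j, u_j>.
Coefficients: <v, e_1> = -5/sqrt(5), <v, e_2> = -30/sqrt(120).
Square and sum: Σ |<v, e_j>|^2 = 25/2.
Compute ||v||^2 = v·v = 14.
Deficit = 14 − 25/2 = 3/2 ≥ 0, confirming Bessel's inequality. (The deficit equals ||v − Σ <v,e_j> e_j||^2, the squared distance from v to span{e_j}.)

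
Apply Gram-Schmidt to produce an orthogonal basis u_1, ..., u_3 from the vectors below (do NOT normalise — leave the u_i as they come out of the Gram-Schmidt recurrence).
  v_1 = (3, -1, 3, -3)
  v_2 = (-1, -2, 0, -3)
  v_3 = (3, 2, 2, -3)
Orthogonal basis:
  u_1 = (3, -1, 3, -3)
  u_2 = (-13/7, -12/7, -6/7, -15/7)
  u_3 = (-3/82, 177/82, -55/82, -117/82)

Apply the Gram-Schmidt recurrence
  u_1 = v_1
  u_i = v_i − Σ_{j<i} ((v_i · u_j) / (u_j · u_j)) · u_j.

Step by step this gives:
  u_1 = (3, -1, 3, -3)
  u_2 = (-13/7, -12/7, -6/7, -15/7)
  u_3 = (-3/82, 177/82, -55/82, -117/82)

Orthogonality check:
  u_2 · u_1 = 0 (should be 0)
  u_3 · u_1 = 0 (should be 0)
  u_3 · u_2 = 0 (should be 0)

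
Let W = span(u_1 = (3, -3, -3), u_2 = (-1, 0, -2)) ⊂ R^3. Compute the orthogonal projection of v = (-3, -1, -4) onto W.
proj_W(v) = (-16/7, 1/14, -61/14)

Set up U = [u_1 | ... | u_2] ∈ R^(3×2). The projector onto W = col(U) is P = U (U^T U)^(-1) U^T.
Compute U^T U =
  [27, 3]
  [3, 5],
and U^T v = (6, 11).
Solve U^T U · c = U^T v for the coefficients: c = (-1/42, 31/14). The projection is proj_W(v) = U c.
Check: (v - proj_W(v)) · u_1 = 0  (should be 0).
Check: (v - proj_W(v)) · u_2 = 0  (should be 0).
Result: proj_W(v) = (-16/7, 1/14, -61/14).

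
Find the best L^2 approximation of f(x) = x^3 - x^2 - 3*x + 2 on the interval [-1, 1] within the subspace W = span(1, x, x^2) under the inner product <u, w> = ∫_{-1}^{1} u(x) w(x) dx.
g(x) = -x^2 - 12*x/5 + 2

The best approximation g ∈ W is the orthogonal projection of f onto W. Writing g = a_0 + a_1 x + a_2 x^2, the coefficients solve the normal equations G · a = b where
  G_{ij} = <φ_i, φ_j> and b_i = <f, φ_i>, with φ_0 = 1, φ_1 = x, φ_2 = x^2.
G =
  [2, 0, 2/3]
  [0, 2/3, 0]
  [2/3, 0, 2/5],
b = (10/3, -8/5, 14/15).
Solving gives a_0 = 2, a_1 = -12/5, a_2 = -1, so
  g(x) = -x^2 - 12*x/5 + 2.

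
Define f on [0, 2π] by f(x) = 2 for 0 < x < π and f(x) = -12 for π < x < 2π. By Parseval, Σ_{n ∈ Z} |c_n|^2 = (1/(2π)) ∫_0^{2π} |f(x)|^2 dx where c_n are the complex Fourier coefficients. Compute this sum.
Σ |c_n|^2 = 74

Parseval equates the L^2 energy of f (normalised by 1/(2π)) with the ℓ^2 sum of its Fourier coefficients: (1/(2π)) ∫_0^{2π} |f|^2 = Σ |c_n|^2.
Compute the left side: (1/(2π)) [∫_0^π 2^2 dx + ∫_π^{2π} (-12)^2 dx] = (1/(2π)) · (4π + 144π) = (4 + 144)/2 = 74.
So Σ_{n ∈ Z} |c_n|^2 = 74.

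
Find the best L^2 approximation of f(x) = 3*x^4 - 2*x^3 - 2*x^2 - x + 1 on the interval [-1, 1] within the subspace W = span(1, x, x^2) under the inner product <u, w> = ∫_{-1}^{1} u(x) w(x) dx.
g(x) = 4*x^2/7 - 11*x/5 + 26/35

The best approximation g ∈ W is the orthogonal projection of f onto W. Writing g = a_0 + a_1 x + a_2 x^2, the coefficients solve the normal equations G · a = b where
  G_{ij} = <φ_i, φ_j> and b_i = <f, φ_i>, with φ_0 = 1, φ_1 = x, φ_2 = x^2.
G =
  [2, 0, 2/3]
  [0, 2/3, 0]
  [2/3, 0, 2/5],
b = (28/15, -22/15, 76/105).
Solving gives a_0 = 26/35, a_1 = -11/5, a_2 = 4/7, so
  g(x) = 4*x^2/7 - 11*x/5 + 26/35.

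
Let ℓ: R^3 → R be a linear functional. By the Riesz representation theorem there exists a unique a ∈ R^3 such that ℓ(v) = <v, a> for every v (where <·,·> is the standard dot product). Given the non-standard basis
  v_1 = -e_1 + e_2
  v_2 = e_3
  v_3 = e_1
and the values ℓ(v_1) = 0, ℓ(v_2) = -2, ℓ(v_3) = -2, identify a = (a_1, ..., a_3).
a = (-2, -2, -2)

Write a = (a_1, ..., a_3) in the standard basis. For each basis vector v_i, ℓ(v_i) = <v_i, a> is a linear equation in the a_j's. Collect the n equations into a matrix system V a = ℓ, where row i of V is v_i (expressed in the standard basis). Since V is invertible (lower-triangular with 1s on the diagonal, up to permutation), solve by back-substitution:
  V =
[[-1, 1, 0],
 [0, 0, 1],
 [1, 0, 0]]
  V a = (0, -2, -2)
Solving gives a = (-2, -2, -2).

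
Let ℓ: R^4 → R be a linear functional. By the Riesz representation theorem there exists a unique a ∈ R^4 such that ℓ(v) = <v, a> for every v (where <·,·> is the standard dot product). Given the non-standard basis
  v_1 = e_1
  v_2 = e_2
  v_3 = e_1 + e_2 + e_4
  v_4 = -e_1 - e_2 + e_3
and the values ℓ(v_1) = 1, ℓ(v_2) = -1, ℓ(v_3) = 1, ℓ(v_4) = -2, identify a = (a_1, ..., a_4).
a = (1, -1, -2, 1)

Write a = (a_1, ..., a_4) in the standard basis. For each basis vector v_i, ℓ(v_i) = <v_i, a> is a linear equation in the a_j's. Collect the n equations into a matrix system V a = ℓ, where row i of V is v_i (expressed in the standard basis). Since V is invertible (lower-triangular with 1s on the diagonal, up to permutation), solve by back-substitution:
  V =
[[1, 0, 0, 0],
 [0, 1, 0, 0],
 [1, 1, 0, 1],
 [-1, -1, 1, 0]]
  V a = (1, -1, 1, -2)
Solving gives a = (1, -1, -2, 1).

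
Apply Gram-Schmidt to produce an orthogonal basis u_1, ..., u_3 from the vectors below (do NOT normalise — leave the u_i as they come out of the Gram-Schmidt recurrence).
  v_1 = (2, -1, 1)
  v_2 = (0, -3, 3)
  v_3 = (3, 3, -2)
Orthogonal basis:
  u_1 = (2, -1, 1)
  u_2 = (-2, -2, 2)
  u_3 = (0, 1/2, 1/2)

Apply the Gram-Schmidt recurrence
  u_1 = v_1
  u_i = v_i − Σ_{j<i} ((v_i · u_j) / (u_j · u_j)) · u_j.

Step by step this gives:
  u_1 = (2, -1, 1)
  u_2 = (-2, -2, 2)
  u_3 = (0, 1/2, 1/2)

Orthogonality check:
  u_2 · u_1 = 0 (should be 0)
  u_3 · u_1 = 0 (should be 0)
  u_3 · u_2 = 0 (should be 0)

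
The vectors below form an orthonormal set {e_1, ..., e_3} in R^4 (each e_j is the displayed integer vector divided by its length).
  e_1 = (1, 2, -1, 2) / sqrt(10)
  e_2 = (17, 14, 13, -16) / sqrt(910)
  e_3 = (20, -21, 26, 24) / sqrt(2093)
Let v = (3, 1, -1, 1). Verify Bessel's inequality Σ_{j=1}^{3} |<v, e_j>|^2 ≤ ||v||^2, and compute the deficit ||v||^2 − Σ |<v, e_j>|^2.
Σ |<v, e_j>|^2 = 195/23; ||v||^2 = 12; deficit = 81/23

Write each e_j = u_j / sqrt(<u_j, u_j>) where u_j is the displayed integer vector. Then <v, e_j> = <v, u_j> / sqrt(<u_j, u_j>), so |<v, e_j>|^2 = <v, u_j>^2 / <u_j, u_j>.
Coefficients: <v, e_1> = 8/sqrt(10), <v, e_2> = 36/sqrt(910), <v, e_3> = 37/sqrt(2093).
Square and sum: Σ |<v, e_j>|^2 = 195/23.
Compute ||v||^2 = v·v = 12.
Deficit = 12 − 195/23 = 81/23 ≥ 0, confirming Bessel's inequality. (The deficit equals ||v − Σ <v,e_j> e_j||^2, the squared distance from v to span{e_j}.)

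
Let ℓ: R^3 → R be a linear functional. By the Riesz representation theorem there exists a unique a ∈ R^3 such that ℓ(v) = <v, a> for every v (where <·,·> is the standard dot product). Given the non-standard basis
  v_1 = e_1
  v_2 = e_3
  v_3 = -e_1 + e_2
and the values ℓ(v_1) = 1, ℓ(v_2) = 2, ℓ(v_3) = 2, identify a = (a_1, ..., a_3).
a = (1, 3, 2)

Write a = (a_1, ..., a_3) in the standard basis. For each basis vector v_i, ℓ(v_i) = <v_i, a> is a linear equation in the a_j's. Collect the n equations into a matrix system V a = ℓ, where row i of V is v_i (expressed in the standard basis). Since V is invertible (lower-triangular with 1s on the diagonal, up to permutation), solve by back-substitution:
  V =
[[1, 0, 0],
 [0, 0, 1],
 [-1, 1, 0]]
  V a = (1, 2, 2)
Solving gives a = (1, 3, 2).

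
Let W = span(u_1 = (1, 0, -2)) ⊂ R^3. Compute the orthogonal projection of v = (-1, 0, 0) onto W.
proj_W(v) = (-1/5, 0, 2/5)

Set up U = [u_1 | ... | u_1] ∈ R^(3×1). The projector onto W = col(U) is P = U (U^T U)^(-1) U^T.
Compute U^T U =
  [5],
and U^T v = (-1).
Solve U^T U · c = U^T v for the coefficients: c = (-1/5). The projection is proj_W(v) = U c.
Check: (v - proj_W(v)) · u_1 = 0  (should be 0).
Result: proj_W(v) = (-1/5, 0, 2/5).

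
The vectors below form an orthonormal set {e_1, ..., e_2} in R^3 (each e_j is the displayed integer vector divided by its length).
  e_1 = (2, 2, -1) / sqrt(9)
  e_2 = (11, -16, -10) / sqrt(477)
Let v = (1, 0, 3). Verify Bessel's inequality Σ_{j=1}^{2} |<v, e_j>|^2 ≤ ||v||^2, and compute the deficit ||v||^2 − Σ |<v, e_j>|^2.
Σ |<v, e_j>|^2 = 46/53; ||v||^2 = 10; deficit = 484/53

Write each e_j = u_j / sqrt(<u_j, u_j>) where u_j is the displayed integer vector. Then <v, e_j> = <v, u_j> / sqrt(<u_j, u_j>), so |<v, e_j>|^2 = <v, u_j>^2 / <u_j, u_j>.
Coefficients: <v, e_1> = -1/sqrt(9), <v, e_2> = -19/sqrt(477).
Square and sum: Σ |<v, e_j>|^2 = 46/53.
Compute ||v||^2 = v·v = 10.
Deficit = 10 − 46/53 = 484/53 ≥ 0, confirming Bessel's inequality. (The deficit equals ||v − Σ <v,e_j> e_j||^2, the squared distance from v to span{e_j}.)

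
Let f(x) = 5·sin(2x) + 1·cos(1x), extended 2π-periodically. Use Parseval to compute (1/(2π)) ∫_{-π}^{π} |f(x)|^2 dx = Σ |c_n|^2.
Σ |c_n|^2 = 13

Expand |f|^2 and use orthogonality of {sin(nx), cos(mx)} on [-π, π]:
  ∫_{-π}^{π} sin(nx)^2 dx = π, ∫ cos(mx)^2 dx = π, and cross terms integrate to 0.
So ∫_{-π}^{π} f(x)^2 dx = 5^2 · π + 1^2 · π = (25 + 1)π.
Divide by 2π: (25 + 1)/2 = 13.
By Parseval, this equals Σ |c_n|^2.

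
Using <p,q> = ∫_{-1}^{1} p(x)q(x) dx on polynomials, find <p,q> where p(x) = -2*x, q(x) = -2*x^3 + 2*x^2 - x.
<p,q> = 44/15

Expand the product: p(x)·q(x) = 4*x^4 - 4*x^3 + 2*x^2.
∫_{-1}^{1} of each monomial x^k gives [2/(k+1) if k even, 0 if k odd]. Integrating term-by-term (or equivalently evaluating the antiderivative F(x) = 4*x^5/5 - x^4 + 2*x^3/3 at the endpoints):
  F(1) − F(−1) = 7/15 − (-37/15) = 44/15.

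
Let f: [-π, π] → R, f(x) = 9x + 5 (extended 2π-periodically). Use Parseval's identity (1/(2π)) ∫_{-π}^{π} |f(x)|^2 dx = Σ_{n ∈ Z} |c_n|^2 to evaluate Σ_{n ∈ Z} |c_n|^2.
Σ |c_n|^2 = 27π^2 + 25

Expand and integrate term by term over [-π, π]:
  ∫ (9x)^2 dx = 81·(2π^3/3); ∫ 2·9·(5)·x dx = 0 (odd integrand); ∫ 5^2 dx = 25·2π.
So (1/(2π)) ∫_{-π}^{π} (9x + 5)^2 dx = 81π^2/3 + 25 = 27π^2 + 25.
Parseval ⇒ Σ |c_n|^2 = 27π^2 + 25.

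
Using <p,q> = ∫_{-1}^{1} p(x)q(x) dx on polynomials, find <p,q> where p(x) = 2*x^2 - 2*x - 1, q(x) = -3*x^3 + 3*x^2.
<p,q> = 14/5

Expand the product: p(x)·q(x) = -6*x^5 + 12*x^4 - 3*x^3 - 3*x^2.
∫_{-1}^{1} of each monomial x^k gives [2/(k+1) if k even, 0 if k odd]. Integrating term-by-term (or equivalently evaluating the antiderivative F(x) = -x^6 + 12*x^5/5 - 3*x^4/4 - x^3 at the endpoints):
  F(1) − F(−1) = -7/20 − (-63/20) = 14/5.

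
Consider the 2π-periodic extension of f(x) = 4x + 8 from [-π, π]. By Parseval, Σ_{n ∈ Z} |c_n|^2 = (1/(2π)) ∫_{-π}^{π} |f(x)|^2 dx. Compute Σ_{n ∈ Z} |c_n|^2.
Σ |c_n|^2 = 16π^2/3 + 64

Expand and integrate term by term over [-π, π]:
  ∫ (4x)^2 dx = 16·(2π^3/3); ∫ 2·4·(8)·x dx = 0 (odd integrand); ∫ 8^2 dx = 64·2π.
So (1/(2π)) ∫_{-π}^{π} (4x + 8)^2 dx = 16π^2/3 + 64 = 16π^2/3 + 64.
Parseval ⇒ Σ |c_n|^2 = 16π^2/3 + 64.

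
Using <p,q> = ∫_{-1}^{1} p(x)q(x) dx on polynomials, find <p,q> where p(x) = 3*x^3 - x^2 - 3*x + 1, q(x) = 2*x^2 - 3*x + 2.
<p,q> = 28/5

Expand the product: p(x)·q(x) = 6*x^5 - 11*x^4 + 3*x^3 + 9*x^2 - 9*x + 2.
∫_{-1}^{1} of each monomial x^k gives [2/(k+1) if k even, 0 if k odd]. Integrating term-by-term (or equivalently evaluating the antiderivative F(x) = x^6 - 11*x^5/5 + 3*x^4/4 + 3*x^3 - 9*x^2/2 + 2*x at the endpoints):
  F(1) − F(−1) = 1/20 − (-111/20) = 28/5.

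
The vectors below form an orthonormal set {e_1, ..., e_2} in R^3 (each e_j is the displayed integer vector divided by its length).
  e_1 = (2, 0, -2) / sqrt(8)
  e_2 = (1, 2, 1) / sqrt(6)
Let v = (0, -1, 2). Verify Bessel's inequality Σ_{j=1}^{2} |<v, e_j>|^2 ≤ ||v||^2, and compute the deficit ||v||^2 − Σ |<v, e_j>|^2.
Σ |<v, e_j>|^2 = 2; ||v||^2 = 5; deficit = 3

Write each e_j = u_j / sqrt(<u_j, u_j>) where u_j is the displayed integer vector. Then <v, e_j> = <v, u_j> / sqrt(<u_j, u_j>), so |<v, e_j>|^2 = <v, u_j>^2 / <u_j, u_j>.
Coefficients: <v, e_1> = -4/sqrt(8), <v, e_2> = 0/sqrt(6).
Square and sum: Σ |<v, e_j>|^2 = 2.
Compute ||v||^2 = v·v = 5.
Deficit = 5 − 2 = 3 ≥ 0, confirming Bessel's inequality. (The deficit equals ||v − Σ <v,e_j> e_j||^2, the squared distance from v to span{e_j}.)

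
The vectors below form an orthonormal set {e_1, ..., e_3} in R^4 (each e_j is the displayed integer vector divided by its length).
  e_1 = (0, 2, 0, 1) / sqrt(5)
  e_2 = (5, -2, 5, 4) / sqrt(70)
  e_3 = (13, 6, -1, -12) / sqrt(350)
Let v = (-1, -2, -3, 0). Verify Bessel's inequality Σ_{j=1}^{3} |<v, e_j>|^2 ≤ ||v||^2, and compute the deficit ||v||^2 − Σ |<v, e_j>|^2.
Σ |<v, e_j>|^2 = 206/25; ||v||^2 = 14; deficit = 144/25

Write each e_j = u_j / sqrt(<u_j, u_j>) where u_j is the displayed integer vector. Then <v, e_j> = <v, u_j> / sqrt(<u_j, u_j>), so |<v, e_j>|^2 = <v, u_j>^2 / <u_j, u_j>.
Coefficients: <v, e_1> = -4/sqrt(5), <v, e_2> = -16/sqrt(70), <v, e_3> = -22/sqrt(350).
Square and sum: Σ |<v, e_j>|^2 = 206/25.
Compute ||v||^2 = v·v = 14.
Deficit = 14 − 206/25 = 144/25 ≥ 0, confirming Bessel's inequality. (The deficit equals ||v − Σ <v,e_j> e_j||^2, the squared distance from v to span{e_j}.)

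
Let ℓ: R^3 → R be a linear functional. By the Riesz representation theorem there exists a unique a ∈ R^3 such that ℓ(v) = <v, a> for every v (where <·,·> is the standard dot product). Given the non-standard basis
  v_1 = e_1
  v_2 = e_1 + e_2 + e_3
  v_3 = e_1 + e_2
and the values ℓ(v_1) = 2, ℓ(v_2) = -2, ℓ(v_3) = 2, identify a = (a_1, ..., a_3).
a = (2, 0, -4)

Write a = (a_1, ..., a_3) in the standard basis. For each basis vector v_i, ℓ(v_i) = <v_i, a> is a linear equation in the a_j's. Collect the n equations into a matrix system V a = ℓ, where row i of V is v_i (expressed in the standard basis). Since V is invertible (lower-triangular with 1s on the diagonal, up to permutation), solve by back-substitution:
  V =
[[1, 0, 0],
 [1, 1, 1],
 [1, 1, 0]]
  V a = (2, -2, 2)
Solving gives a = (2, 0, -4).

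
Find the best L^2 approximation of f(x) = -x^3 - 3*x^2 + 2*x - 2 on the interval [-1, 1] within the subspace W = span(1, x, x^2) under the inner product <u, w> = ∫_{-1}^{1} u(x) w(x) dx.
g(x) = -3*x^2 + 7*x/5 - 2

The best approximation g ∈ W is the orthogonal projection of f onto W. Writing g = a_0 + a_1 x + a_2 x^2, the coefficients solve the normal equations G · a = b where
  G_{ij} = <φ_i, φ_j> and b_i = <f, φ_i>, with φ_0 = 1, φ_1 = x, φ_2 = x^2.
G =
  [2, 0, 2/3]
  [0, 2/3, 0]
  [2/3, 0, 2/5],
b = (-6, 14/15, -38/15).
Solving gives a_0 = -2, a_1 = 7/5, a_2 = -3, so
  g(x) = -3*x^2 + 7*x/5 - 2.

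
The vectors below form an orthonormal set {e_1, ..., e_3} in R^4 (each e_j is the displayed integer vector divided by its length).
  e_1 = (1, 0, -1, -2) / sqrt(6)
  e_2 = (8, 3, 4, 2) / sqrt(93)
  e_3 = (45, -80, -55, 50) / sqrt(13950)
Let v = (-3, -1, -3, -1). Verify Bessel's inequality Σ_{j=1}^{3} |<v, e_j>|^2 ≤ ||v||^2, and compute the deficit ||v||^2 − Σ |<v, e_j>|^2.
Σ |<v, e_j>|^2 = 19; ||v||^2 = 20; deficit = 1

Write each e_j = u_j / sqrt(<u_j, u_j>) where u_j is the displayed integer vector. Then <v, e_j> = <v, u_j> / sqrt(<u_j, u_j>), so |<v, e_j>|^2 = <v, u_j>^2 / <u_j, u_j>.
Coefficients: <v, e_1> = 2/sqrt(6), <v, e_2> = -41/sqrt(93), <v, e_3> = 60/sqrt(13950).
Square and sum: Σ |<v, e_j>|^2 = 19.
Compute ||v||^2 = v·v = 20.
Deficit = 20 − 19 = 1 ≥ 0, confirming Bessel's inequality. (The deficit equals ||v − Σ <v,e_j> e_j||^2, the squared distance from v to span{e_j}.)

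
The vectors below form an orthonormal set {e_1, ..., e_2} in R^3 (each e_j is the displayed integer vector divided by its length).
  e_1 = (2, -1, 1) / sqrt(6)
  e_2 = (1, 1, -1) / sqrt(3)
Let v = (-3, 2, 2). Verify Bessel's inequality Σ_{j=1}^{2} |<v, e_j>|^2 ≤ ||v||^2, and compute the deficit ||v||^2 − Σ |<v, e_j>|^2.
Σ |<v, e_j>|^2 = 9; ||v||^2 = 17; deficit = 8

Write each e_j = u_j / sqrt(<u_j, u_j>) where u_j is the displayed integer vector. Then <v, e_j> = <v, u_j> / sqrt(<u_j, u_j>), so |<v, e_j>|^2 = <v, u_j>^2 / <u_j, u_j>.
Coefficients: <v, e_1> = -6/sqrt(6), <v, e_2> = -3/sqrt(3).
Square and sum: Σ |<v, e_j>|^2 = 9.
Compute ||v||^2 = v·v = 17.
Deficit = 17 − 9 = 8 ≥ 0, confirming Bessel's inequality. (The deficit equals ||v − Σ <v,e_j> e_j||^2, the squared distance from v to span{e_j}.)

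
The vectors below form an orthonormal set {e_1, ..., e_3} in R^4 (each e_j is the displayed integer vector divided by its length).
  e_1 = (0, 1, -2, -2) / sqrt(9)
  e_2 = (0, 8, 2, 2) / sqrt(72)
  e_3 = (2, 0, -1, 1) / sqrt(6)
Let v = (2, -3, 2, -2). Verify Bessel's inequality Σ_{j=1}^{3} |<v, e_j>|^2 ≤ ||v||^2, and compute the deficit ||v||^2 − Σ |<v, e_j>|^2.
Σ |<v, e_j>|^2 = 9; ||v||^2 = 21; deficit = 12

Write each e_j = u_j / sqrt(<u_j, u_j>) where u_j is the displayed integer vector. Then <v, e_j> = <v, u_j> / sqrt(<u_j, u_j>), so |<v, e_j>|^2 = <v, u_j>^2 / <u_j, u_j>.
Coefficients: <v, e_1> = -3/sqrt(9), <v, e_2> = -24/sqrt(72), <v, e_3> = 0/sqrt(6).
Square and sum: Σ |<v, e_j>|^2 = 9.
Compute ||v||^2 = v·v = 21.
Deficit = 21 − 9 = 12 ≥ 0, confirming Bessel's inequality. (The deficit equals ||v − Σ <v,e_j> e_j||^2, the squared distance from v to span{e_j}.)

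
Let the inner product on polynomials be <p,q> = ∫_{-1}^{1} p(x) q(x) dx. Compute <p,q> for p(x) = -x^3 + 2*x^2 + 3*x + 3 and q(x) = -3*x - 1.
<p,q> = -182/15

Expand the product: p(x)·q(x) = 3*x^4 - 5*x^3 - 11*x^2 - 12*x - 3.
∫_{-1}^{1} of each monomial x^k gives [2/(k+1) if k even, 0 if k odd]. Integrating term-by-term (or equivalently evaluating the antiderivative F(x) = 3*x^5/5 - 5*x^4/4 - 11*x^3/3 - 6*x^2 - 3*x at the endpoints):
  F(1) − F(−1) = -799/60 − (-71/60) = -182/15.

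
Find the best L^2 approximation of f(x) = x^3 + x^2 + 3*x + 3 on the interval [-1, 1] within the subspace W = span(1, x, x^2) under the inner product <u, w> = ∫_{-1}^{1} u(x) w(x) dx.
g(x) = x^2 + 18*x/5 + 3

The best approximation g ∈ W is the orthogonal projection of f onto W. Writing g = a_0 + a_1 x + a_2 x^2, the coefficients solve the normal equations G · a = b where
  G_{ij} = <φ_i, φ_j> and b_i = <f, φ_i>, with φ_0 = 1, φ_1 = x, φ_2 = x^2.
G =
  [2, 0, 2/3]
  [0, 2/3, 0]
  [2/3, 0, 2/5],
b = (20/3, 12/5, 12/5).
Solving gives a_0 = 3, a_1 = 18/5, a_2 = 1, so
  g(x) = x^2 + 18*x/5 + 3.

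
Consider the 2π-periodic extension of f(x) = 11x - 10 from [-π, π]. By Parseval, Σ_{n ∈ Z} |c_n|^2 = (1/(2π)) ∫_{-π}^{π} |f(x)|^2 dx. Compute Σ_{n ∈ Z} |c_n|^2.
Σ |c_n|^2 = 121π^2/3 + 100

Expand and integrate term by term over [-π, π]:
  ∫ (11x)^2 dx = 121·(2π^3/3); ∫ 2·11·(-10)·x dx = 0 (odd integrand); ∫ (-10)^2 dx = 100·2π.
So (1/(2π)) ∫_{-π}^{π} (11x - 10)^2 dx = 121π^2/3 + 100 = 121π^2/3 + 100.
Parseval ⇒ Σ |c_n|^2 = 121π^2/3 + 100.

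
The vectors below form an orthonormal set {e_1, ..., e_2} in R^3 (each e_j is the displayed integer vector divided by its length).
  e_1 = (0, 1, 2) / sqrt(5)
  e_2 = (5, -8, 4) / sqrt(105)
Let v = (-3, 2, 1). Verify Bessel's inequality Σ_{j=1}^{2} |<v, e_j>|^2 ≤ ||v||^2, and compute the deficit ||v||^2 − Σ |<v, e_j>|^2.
Σ |<v, e_j>|^2 = 71/7; ||v||^2 = 14; deficit = 27/7

Write each e_j = u_j / sqrt(<u_j, u_j>) where u_j is the displayed integer vector. Then <v, e_j> = <v, u_j> / sqrt(<u_j, u_j>), so |<v, e_j>|^2 = <v, u_j>^2 / <u_j, u_j>.
Coefficients: <v, e_1> = 4/sqrt(5), <v, e_2> = -27/sqrt(105).
Square and sum: Σ |<v, e_j>|^2 = 71/7.
Compute ||v||^2 = v·v = 14.
Deficit = 14 − 71/7 = 27/7 ≥ 0, confirming Bessel's inequality. (The deficit equals ||v − Σ <v,e_j> e_j||^2, the squared distance from v to span{e_j}.)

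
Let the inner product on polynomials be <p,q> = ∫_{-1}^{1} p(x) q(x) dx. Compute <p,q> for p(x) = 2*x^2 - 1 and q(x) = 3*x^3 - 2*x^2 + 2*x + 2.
<p,q> = -8/5

Expand the product: p(x)·q(x) = 6*x^5 - 4*x^4 + x^3 + 6*x^2 - 2*x - 2.
∫_{-1}^{1} of each monomial x^k gives [2/(k+1) if k even, 0 if k odd]. Integrating term-by-term (or equivalently evaluating the antiderivative F(x) = x^6 - 4*x^5/5 + x^4/4 + 2*x^3 - x^2 - 2*x at the endpoints):
  F(1) − F(−1) = -11/20 − (21/20) = -8/5.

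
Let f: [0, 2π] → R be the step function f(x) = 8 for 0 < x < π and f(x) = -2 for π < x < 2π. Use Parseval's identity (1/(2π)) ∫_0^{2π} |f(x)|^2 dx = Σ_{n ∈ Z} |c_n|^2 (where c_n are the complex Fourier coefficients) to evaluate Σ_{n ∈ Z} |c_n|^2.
Σ |c_n|^2 = 34

Parseval equates the L^2 energy of f (normalised by 1/(2π)) with the ℓ^2 sum of its Fourier coefficients: (1/(2π)) ∫_0^{2π} |f|^2 = Σ |c_n|^2.
Compute the left side: (1/(2π)) [∫_0^π 8^2 dx + ∫_π^{2π} (-2)^2 dx] = (1/(2π)) · (64π + 4π) = (64 + 4)/2 = 34.
So Σ_{n ∈ Z} |c_n|^2 = 34.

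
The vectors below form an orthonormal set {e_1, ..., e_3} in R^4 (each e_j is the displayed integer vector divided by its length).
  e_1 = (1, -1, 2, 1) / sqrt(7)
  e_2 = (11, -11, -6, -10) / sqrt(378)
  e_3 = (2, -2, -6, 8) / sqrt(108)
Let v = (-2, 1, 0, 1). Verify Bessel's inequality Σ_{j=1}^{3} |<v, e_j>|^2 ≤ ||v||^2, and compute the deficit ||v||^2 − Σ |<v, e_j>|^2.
Σ |<v, e_j>|^2 = 11/2; ||v||^2 = 6; deficit = 1/2

Write each e_j = u_j / sqrt(<u_j, u_j>) where u_j is the displayed integer vector. Then <v, e_j> = <v, u_j> / sqrt(<u_j, u_j>), so |<v, e_j>|^2 = <v, u_j>^2 / <u_j, u_j>.
Coefficients: <v, e_1> = -2/sqrt(7), <v, e_2> = -43/sqrt(378), <v, e_3> = 2/sqrt(108).
Square and sum: Σ |<v, e_j>|^2 = 11/2.
Compute ||v||^2 = v·v = 6.
Deficit = 6 − 11/2 = 1/2 ≥ 0, confirming Bessel's inequality. (The deficit equals ||v − Σ <v,e_j> e_j||^2, the squared distance from v to span{e_j}.)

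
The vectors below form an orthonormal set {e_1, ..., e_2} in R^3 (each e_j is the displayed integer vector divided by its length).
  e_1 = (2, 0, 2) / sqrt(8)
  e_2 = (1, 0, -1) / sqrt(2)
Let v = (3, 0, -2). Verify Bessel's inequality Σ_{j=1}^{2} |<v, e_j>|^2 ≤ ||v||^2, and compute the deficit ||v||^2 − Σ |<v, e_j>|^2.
Σ |<v, e_j>|^2 = 13; ||v||^2 = 13; deficit = 0

Write each e_j = u_j / sqrt(<u_j, u_j>) where u_j is the displayed integer vector. Then <v, e_j> = <v, u_j> / sqrt(<u_j, u_j>), so |<v, e_j>|^2 = <v, u_j>^2 / <u_j, u_j>.
Coefficients: <v, e_1> = 2/sqrt(8), <v, e_2> = 5/sqrt(2).
Square and sum: Σ |<v, e_j>|^2 = 13.
Compute ||v||^2 = v·v = 13.
Deficit = 13 − 13 = 0 ≥ 0, confirming Bessel's inequality. (The deficit equals ||v − Σ <v,e_j> e_j||^2, the squared distance from v to span{e_j}.)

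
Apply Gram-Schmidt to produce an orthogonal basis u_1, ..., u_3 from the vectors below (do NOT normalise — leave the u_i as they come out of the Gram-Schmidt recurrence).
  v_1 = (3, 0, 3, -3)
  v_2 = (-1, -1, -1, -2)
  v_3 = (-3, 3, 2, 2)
Orthogonal basis:
  u_1 = (3, 0, 3, -3)
  u_2 = (-1, -1, -1, -2)
  u_3 = (-20/7, 15/7, 15/7, -5/7)

Apply the Gram-Schmidt recurrence
  u_1 = v_1
  u_i = v_i − Σ_{j<i} ((v_i · u_j) / (u_j · u_j)) · u_j.

Step by step this gives:
  u_1 = (3, 0, 3, -3)
  u_2 = (-1, -1, -1, -2)
  u_3 = (-20/7, 15/7, 15/7, -5/7)

Orthogonality check:
  u_2 · u_1 = 0 (should be 0)
  u_3 · u_1 = 0 (should be 0)
  u_3 · u_2 = 0 (should be 0)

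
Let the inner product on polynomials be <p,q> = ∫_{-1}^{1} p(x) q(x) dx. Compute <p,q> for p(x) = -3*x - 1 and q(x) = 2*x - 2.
<p,q> = 0

Expand the product: p(x)·q(x) = -6*x^2 + 4*x + 2.
∫_{-1}^{1} of each monomial x^k gives [2/(k+1) if k even, 0 if k odd]. Integrating term-by-term (or equivalently evaluating the antiderivative F(x) = -2*x^3 + 2*x^2 + 2*x at the endpoints):
  F(1) − F(−1) = 2 − (2) = 0.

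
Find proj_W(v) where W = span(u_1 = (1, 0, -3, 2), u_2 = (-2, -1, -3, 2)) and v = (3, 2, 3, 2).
proj_W(v) = (427/131, 160/131, 159/131, -106/131)

Set up U = [u_1 | ... | u_2] ∈ R^(4×2). The projector onto W = col(U) is P = U (U^T U)^(-1) U^T.
Compute U^T U =
  [14, 11]
  [11, 18],
and U^T v = (-2, -13).
Solve U^T U · c = U^T v for the coefficients: c = (107/131, -160/131). The projection is proj_W(v) = U c.
Check: (v - proj_W(v)) · u_1 = 0  (should be 0).
Check: (v - proj_W(v)) · u_2 = 0  (should be 0).
Result: proj_W(v) = (427/131, 160/131, 159/131, -106/131).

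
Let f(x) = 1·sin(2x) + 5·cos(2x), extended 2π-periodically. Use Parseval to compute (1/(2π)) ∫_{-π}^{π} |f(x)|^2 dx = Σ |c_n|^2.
Σ |c_n|^2 = 13

Expand |f|^2 and use orthogonality of {sin(nx), cos(mx)} on [-π, π]:
  ∫_{-π}^{π} sin(nx)^2 dx = π, ∫ cos(mx)^2 dx = π, and cross terms integrate to 0.
So ∫_{-π}^{π} f(x)^2 dx = 1^2 · π + 5^2 · π = (1 + 25)π.
Divide by 2π: (1 + 25)/2 = 13.
By Parseval, this equals Σ |c_n|^2.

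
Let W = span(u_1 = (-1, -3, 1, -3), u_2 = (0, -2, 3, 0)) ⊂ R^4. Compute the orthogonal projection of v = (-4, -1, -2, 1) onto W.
proj_W(v) = (-62/179, 10/179, -232/179, -186/179)

Set up U = [u_1 | ... | u_2] ∈ R^(4×2). The projector onto W = col(U) is P = U (U^T U)^(-1) U^T.
Compute U^T U =
  [20, 9]
  [9, 13],
and U^T v = (2, -4).
Solve U^T U · c = U^T v for the coefficients: c = (62/179, -98/179). The projection is proj_W(v) = U c.
Check: (v - proj_W(v)) · u_1 = 0  (should be 0).
Check: (v - proj_W(v)) · u_2 = 0  (should be 0).
Result: proj_W(v) = (-62/179, 10/179, -232/179, -186/179).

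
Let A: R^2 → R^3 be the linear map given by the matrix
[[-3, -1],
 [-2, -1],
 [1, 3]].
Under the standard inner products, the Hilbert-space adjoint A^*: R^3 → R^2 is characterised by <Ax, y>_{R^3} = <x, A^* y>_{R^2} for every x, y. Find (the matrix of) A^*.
A^* = A^T =
[[-3, -2, 1],
 [-1, -1, 3]]

For real matrices with standard dot products, the defining identity <Ax, y> = <x, A^* y> gives (Ax)^T y = x^T (A^*) y, i.e. x^T A^T y = x^T (A^*) y. Since this holds for all x, y, we must have A^* = A^T. Therefore
A^* =
[[-3, -2, 1],
 [-1, -1, 3]].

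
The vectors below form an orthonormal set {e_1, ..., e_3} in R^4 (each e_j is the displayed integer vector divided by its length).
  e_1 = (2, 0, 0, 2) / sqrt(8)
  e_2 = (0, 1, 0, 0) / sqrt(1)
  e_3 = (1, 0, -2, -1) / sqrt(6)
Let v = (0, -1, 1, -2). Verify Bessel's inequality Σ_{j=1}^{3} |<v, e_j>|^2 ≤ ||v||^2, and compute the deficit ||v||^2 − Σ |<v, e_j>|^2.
Σ |<v, e_j>|^2 = 3; ||v||^2 = 6; deficit = 3

Write each e_j = u_j / sqrt(<u_j, u_j>) where u_j is the displayed integer vector. Then <v, e_j> = <v, u_j> / sqrt(<u_j, u_j>), so |<v, e_j>|^2 = <v, u_j>^2 / <u_j, u_j>.
Coefficients: <v, e_1> = -4/sqrt(8), <v, e_2> = -1/sqrt(1), <v, e_3> = 0/sqrt(6).
Square and sum: Σ |<v, e_j>|^2 = 3.
Compute ||v||^2 = v·v = 6.
Deficit = 6 − 3 = 3 ≥ 0, confirming Bessel's inequality. (The deficit equals ||v − Σ <v,e_j> e_j||^2, the squared distance from v to span{e_j}.)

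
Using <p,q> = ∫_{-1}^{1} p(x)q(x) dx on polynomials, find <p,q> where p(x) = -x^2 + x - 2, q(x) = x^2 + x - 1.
<p,q> = 18/5

Expand the product: p(x)·q(x) = -x^4 - 3*x + 2.
∫_{-1}^{1} of each monomial x^k gives [2/(k+1) if k even, 0 if k odd]. Integrating term-by-term (or equivalently evaluating the antiderivative F(x) = -x^5/5 - 3*x^2/2 + 2*x at the endpoints):
  F(1) − F(−1) = 3/10 − (-33/10) = 18/5.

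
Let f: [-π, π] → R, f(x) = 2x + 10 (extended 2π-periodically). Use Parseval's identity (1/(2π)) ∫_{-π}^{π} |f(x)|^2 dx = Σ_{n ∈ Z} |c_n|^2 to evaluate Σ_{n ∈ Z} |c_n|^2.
Σ |c_n|^2 = 4π^2/3 + 100

Expand and integrate term by term over [-π, π]:
  ∫ (2x)^2 dx = 4·(2π^3/3); ∫ 2·2·(10)·x dx = 0 (odd integrand); ∫ 10^2 dx = 100·2π.
So (1/(2π)) ∫_{-π}^{π} (2x + 10)^2 dx = 4π^2/3 + 100 = 4π^2/3 + 100.
Parseval ⇒ Σ |c_n|^2 = 4π^2/3 + 100.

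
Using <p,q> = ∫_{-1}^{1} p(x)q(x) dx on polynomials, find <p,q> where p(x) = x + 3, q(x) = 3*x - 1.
<p,q> = -4

Expand the product: p(x)·q(x) = 3*x^2 + 8*x - 3.
∫_{-1}^{1} of each monomial x^k gives [2/(k+1) if k even, 0 if k odd]. Integrating term-by-term (or equivalently evaluating the antiderivative F(x) = x^3 + 4*x^2 - 3*x at the endpoints):
  F(1) − F(−1) = 2 − (6) = -4.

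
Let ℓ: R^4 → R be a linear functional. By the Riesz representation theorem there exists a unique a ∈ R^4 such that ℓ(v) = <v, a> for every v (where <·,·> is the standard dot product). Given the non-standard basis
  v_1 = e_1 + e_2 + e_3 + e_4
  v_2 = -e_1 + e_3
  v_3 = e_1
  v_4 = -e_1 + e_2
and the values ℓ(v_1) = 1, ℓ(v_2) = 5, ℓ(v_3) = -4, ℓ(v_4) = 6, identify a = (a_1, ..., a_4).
a = (-4, 2, 1, 2)

Write a = (a_1, ..., a_4) in the standard basis. For each basis vector v_i, ℓ(v_i) = <v_i, a> is a linear equation in the a_j's. Collect the n equations into a matrix system V a = ℓ, where row i of V is v_i (expressed in the standard basis). Since V is invertible (lower-triangular with 1s on the diagonal, up to permutation), solve by back-substitution:
  V =
[[1, 1, 1, 1],
 [-1, 0, 1, 0],
 [1, 0, 0, 0],
 [-1, 1, 0, 0]]
  V a = (1, 5, -4, 6)
Solving gives a = (-4, 2, 1, 2).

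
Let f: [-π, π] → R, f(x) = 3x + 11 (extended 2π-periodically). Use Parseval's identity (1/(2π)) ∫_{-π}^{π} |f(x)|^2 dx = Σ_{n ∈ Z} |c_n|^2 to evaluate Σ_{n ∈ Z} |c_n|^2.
Σ |c_n|^2 = 3π^2 + 121

Expand and integrate term by term over [-π, π]:
  ∫ (3x)^2 dx = 9·(2π^3/3); ∫ 2·3·(11)·x dx = 0 (odd integrand); ∫ 11^2 dx = 121·2π.
So (1/(2π)) ∫_{-π}^{π} (3x + 11)^2 dx = 9π^2/3 + 121 = 3π^2 + 121.
Parseval ⇒ Σ |c_n|^2 = 3π^2 + 121.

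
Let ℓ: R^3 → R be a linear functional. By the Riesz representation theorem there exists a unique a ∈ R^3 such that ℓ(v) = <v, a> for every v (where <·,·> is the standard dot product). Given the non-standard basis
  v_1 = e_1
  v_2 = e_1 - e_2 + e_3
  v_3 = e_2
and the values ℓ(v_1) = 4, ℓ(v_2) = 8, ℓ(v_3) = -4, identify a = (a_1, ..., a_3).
a = (4, -4, 0)

Write a = (a_1, ..., a_3) in the standard basis. For each basis vector v_i, ℓ(v_i) = <v_i, a> is a linear equation in the a_j's. Collect the n equations into a matrix system V a = ℓ, where row i of V is v_i (expressed in the standard basis). Since V is invertible (lower-triangular with 1s on the diagonal, up to permutation), solve by back-substitution:
  V =
[[1, 0, 0],
 [1, -1, 1],
 [0, 1, 0]]
  V a = (4, 8, -4)
Solving gives a = (4, -4, 0).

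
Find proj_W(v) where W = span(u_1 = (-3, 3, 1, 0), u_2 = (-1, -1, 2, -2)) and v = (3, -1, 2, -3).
proj_W(v) = (88/93, -260/93, 38/31, -172/93)

Set up U = [u_1 | ... | u_2] ∈ R^(4×2). The projector onto W = col(U) is P = U (U^T U)^(-1) U^T.
Compute U^T U =
  [19, 2]
  [2, 10],
and U^T v = (-10, 8).
Solve U^T U · c = U^T v for the coefficients: c = (-58/93, 86/93). The projection is proj_W(v) = U c.
Check: (v - proj_W(v)) · u_1 = 0  (should be 0).
Check: (v - proj_W(v)) · u_2 = 0  (should be 0).
Result: proj_W(v) = (88/93, -260/93, 38/31, -172/93).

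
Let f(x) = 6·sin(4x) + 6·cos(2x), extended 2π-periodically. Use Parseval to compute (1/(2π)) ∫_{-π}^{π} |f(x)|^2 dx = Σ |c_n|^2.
Σ |c_n|^2 = 36

Expand |f|^2 and use orthogonality of {sin(nx), cos(mx)} on [-π, π]:
  ∫_{-π}^{π} sin(nx)^2 dx = π, ∫ cos(mx)^2 dx = π, and cross terms integrate to 0.
So ∫_{-π}^{π} f(x)^2 dx = 6^2 · π + 6^2 · π = (36 + 36)π.
Divide by 2π: (36 + 36)/2 = 36.
By Parseval, this equals Σ |c_n|^2.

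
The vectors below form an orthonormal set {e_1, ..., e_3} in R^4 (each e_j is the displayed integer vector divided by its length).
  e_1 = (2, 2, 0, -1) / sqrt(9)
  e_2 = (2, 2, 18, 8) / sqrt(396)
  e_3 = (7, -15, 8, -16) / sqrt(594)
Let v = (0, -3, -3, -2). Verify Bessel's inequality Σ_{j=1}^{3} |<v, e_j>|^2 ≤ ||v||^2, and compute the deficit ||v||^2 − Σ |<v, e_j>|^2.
Σ |<v, e_j>|^2 = 1139/54; ||v||^2 = 22; deficit = 49/54

Write each e_j = u_j / sqrt(<u_j, u_j>) where u_j is the displayed integer vector. Then <v, e_j> = <v, u_j> / sqrt(<u_j, u_j>), so |<v, e_j>|^2 = <v, u_j>^2 / <u_j, u_j>.
Coefficients: <v, e_1> = -4/sqrt(9), <v, e_2> = -76/sqrt(396), <v, e_3> = 53/sqrt(594).
Square and sum: Σ |<v, e_j>|^2 = 1139/54.
Compute ||v||^2 = v·v = 22.
Deficit = 22 − 1139/54 = 49/54 ≥ 0, confirming Bessel's inequality. (The deficit equals ||v − Σ <v,e_j> e_j||^2, the squared distance from v to span{e_j}.)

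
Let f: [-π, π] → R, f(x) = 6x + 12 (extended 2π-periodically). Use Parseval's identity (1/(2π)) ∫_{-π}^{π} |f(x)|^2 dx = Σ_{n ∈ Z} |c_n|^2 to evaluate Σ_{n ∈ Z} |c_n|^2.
Σ |c_n|^2 = 12π^2 + 144

Expand and integrate term by term over [-π, π]:
  ∫ (6x)^2 dx = 36·(2π^3/3); ∫ 2·6·(12)·x dx = 0 (odd integrand); ∫ 12^2 dx = 144·2π.
So (1/(2π)) ∫_{-π}^{π} (6x + 12)^2 dx = 36π^2/3 + 144 = 12π^2 + 144.
Parseval ⇒ Σ |c_n|^2 = 12π^2 + 144.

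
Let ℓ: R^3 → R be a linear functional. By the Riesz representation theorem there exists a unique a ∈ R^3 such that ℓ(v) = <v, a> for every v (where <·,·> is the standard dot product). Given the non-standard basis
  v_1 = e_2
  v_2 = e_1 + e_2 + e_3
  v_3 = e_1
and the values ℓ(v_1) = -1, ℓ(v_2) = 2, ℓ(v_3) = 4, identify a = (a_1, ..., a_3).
a = (4, -1, -1)

Write a = (a_1, ..., a_3) in the standard basis. For each basis vector v_i, ℓ(v_i) = <v_i, a> is a linear equation in the a_j's. Collect the n equations into a matrix system V a = ℓ, where row i of V is v_i (expressed in the standard basis). Since V is invertible (lower-triangular with 1s on the diagonal, up to permutation), solve by back-substitution:
  V =
[[0, 1, 0],
 [1, 1, 1],
 [1, 0, 0]]
  V a = (-1, 2, 4)
Solving gives a = (4, -1, -1).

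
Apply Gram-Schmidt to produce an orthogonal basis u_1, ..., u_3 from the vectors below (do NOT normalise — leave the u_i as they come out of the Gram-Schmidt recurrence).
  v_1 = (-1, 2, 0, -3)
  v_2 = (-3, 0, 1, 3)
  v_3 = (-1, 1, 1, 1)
Orthogonal basis:
  u_1 = (-1, 2, 0, -3)
  u_2 = (-24/7, 6/7, 1, 12/7)
  u_3 = (53/115, 73/115, 66/115, 31/115)

Apply the Gram-Schmidt recurrence
  u_1 = v_1
  u_i = v_i − Σ_{j<i} ((v_i · u_j) / (u_j · u_j)) · u_j.

Step by step this gives:
  u_1 = (-1, 2, 0, -3)
  u_2 = (-24/7, 6/7, 1, 12/7)
  u_3 = (53/115, 73/115, 66/115, 31/115)

Orthogonality check:
  u_2 · u_1 = 0 (should be 0)
  u_3 · u_1 = 0 (should be 0)
  u_3 · u_2 = 0 (should be 0)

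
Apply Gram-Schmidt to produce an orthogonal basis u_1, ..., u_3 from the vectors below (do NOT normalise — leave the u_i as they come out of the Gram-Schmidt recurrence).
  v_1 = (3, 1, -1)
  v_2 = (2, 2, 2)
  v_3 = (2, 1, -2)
Orthogonal basis:
  u_1 = (3, 1, -1)
  u_2 = (4/11, 16/11, 28/11)
  u_3 = (-1/3, 2/3, -1/3)

Apply the Gram-Schmidt recurrence
  u_1 = v_1
  u_i = v_i − Σ_{j<i} ((v_i · u_j) / (u_j · u_j)) · u_j.

Step by step this gives:
  u_1 = (3, 1, -1)
  u_2 = (4/11, 16/11, 28/11)
  u_3 = (-1/3, 2/3, -1/3)

Orthogonality check:
  u_2 · u_1 = 0 (should be 0)
  u_3 · u_1 = 0 (should be 0)
  u_3 · u_2 = 0 (should be 0)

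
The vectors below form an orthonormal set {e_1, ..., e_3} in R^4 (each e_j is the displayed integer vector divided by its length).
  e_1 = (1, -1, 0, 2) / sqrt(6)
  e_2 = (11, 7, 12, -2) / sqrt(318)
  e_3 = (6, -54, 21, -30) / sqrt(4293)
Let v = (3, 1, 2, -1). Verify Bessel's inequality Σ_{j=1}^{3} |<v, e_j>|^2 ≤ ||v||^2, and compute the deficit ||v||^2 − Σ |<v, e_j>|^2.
Σ |<v, e_j>|^2 = 14; ||v||^2 = 15; deficit = 1

Write each e_j = u_j / sqrt(<u_j, u_j>) where u_j is the displayed integer vector. Then <v, e_j> = <v, u_j> / sqrt(<u_j, u_j>), so |<v, e_j>|^2 = <v, u_j>^2 / <u_j, u_j>.
Coefficients: <v, e_1> = 0/sqrt(6), <v, e_2> = 66/sqrt(318), <v, e_3> = 36/sqrt(4293).
Square and sum: Σ |<v, e_j>|^2 = 14.
Compute ||v||^2 = v·v = 15.
Deficit = 15 − 14 = 1 ≥ 0, confirming Bessel's inequality. (The deficit equals ||v − Σ <v,e_j> e_j||^2, the squared distance from v to span{e_j}.)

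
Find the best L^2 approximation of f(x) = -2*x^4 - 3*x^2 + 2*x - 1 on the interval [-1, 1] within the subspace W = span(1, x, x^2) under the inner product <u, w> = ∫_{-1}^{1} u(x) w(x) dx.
g(x) = -33*x^2/7 + 2*x - 29/35

The best approximation g ∈ W is the orthogonal projection of f onto W. Writing g = a_0 + a_1 x + a_2 x^2, the coefficients solve the normal equations G · a = b where
  G_{ij} = <φ_i, φ_j> and b_i = <f, φ_i>, with φ_0 = 1, φ_1 = x, φ_2 = x^2.
G =
  [2, 0, 2/3]
  [0, 2/3, 0]
  [2/3, 0, 2/5],
b = (-24/5, 4/3, -256/105).
Solving gives a_0 = -29/35, a_1 = 2, a_2 = -33/7, so
  g(x) = -33*x^2/7 + 2*x - 29/35.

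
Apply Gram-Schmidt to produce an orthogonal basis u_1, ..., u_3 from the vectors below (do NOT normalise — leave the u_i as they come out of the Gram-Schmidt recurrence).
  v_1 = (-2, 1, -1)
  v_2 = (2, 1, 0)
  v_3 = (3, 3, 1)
Orthogonal basis:
  u_1 = (-2, 1, -1)
  u_2 = (1, 3/2, -1/2)
  u_3 = (-1/3, 2/3, 4/3)

Apply the Gram-Schmidt recurrence
  u_1 = v_1
  u_i = v_i − Σ_{j<i} ((v_i · u_j) / (u_j · u_j)) · u_j.

Step by step this gives:
  u_1 = (-2, 1, -1)
  u_2 = (1, 3/2, -1/2)
  u_3 = (-1/3, 2/3, 4/3)

Orthogonality check:
  u_2 · u_1 = 0 (should be 0)
  u_3 · u_1 = 0 (should be 0)
  u_3 · u_2 = 0 (should be 0)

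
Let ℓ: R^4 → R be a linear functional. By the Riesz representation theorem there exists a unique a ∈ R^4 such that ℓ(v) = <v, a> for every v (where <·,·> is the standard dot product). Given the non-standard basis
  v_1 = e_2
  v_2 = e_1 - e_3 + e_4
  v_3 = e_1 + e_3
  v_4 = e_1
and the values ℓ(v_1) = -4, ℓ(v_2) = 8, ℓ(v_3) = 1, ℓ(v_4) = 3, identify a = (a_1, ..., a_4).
a = (3, -4, -2, 3)

Write a = (a_1, ..., a_4) in the standard basis. For each basis vector v_i, ℓ(v_i) = <v_i, a> is a linear equation in the a_j's. Collect the n equations into a matrix system V a = ℓ, where row i of V is v_i (expressed in the standard basis). Since V is invertible (lower-triangular with 1s on the diagonal, up to permutation), solve by back-substitution:
  V =
[[0, 1, 0, 0],
 [1, 0, -1, 1],
 [1, 0, 1, 0],
 [1, 0, 0, 0]]
  V a = (-4, 8, 1, 3)
Solving gives a = (3, -4, -2, 3).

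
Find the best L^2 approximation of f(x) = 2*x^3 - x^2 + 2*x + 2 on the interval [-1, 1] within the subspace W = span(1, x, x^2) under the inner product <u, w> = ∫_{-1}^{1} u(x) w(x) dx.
g(x) = -x^2 + 16*x/5 + 2

The best approximation g ∈ W is the orthogonal projection of f onto W. Writing g = a_0 + a_1 x + a_2 x^2, the coefficients solve the normal equations G · a = b where
  G_{ij} = <φ_i, φ_j> and b_i = <f, φ_i>, with φ_0 = 1, φ_1 = x, φ_2 = x^2.
G =
  [2, 0, 2/3]
  [0, 2/3, 0]
  [2/3, 0, 2/5],
b = (10/3, 32/15, 14/15).
Solving gives a_0 = 2, a_1 = 16/5, a_2 = -1, so
  g(x) = -x^2 + 16*x/5 + 2.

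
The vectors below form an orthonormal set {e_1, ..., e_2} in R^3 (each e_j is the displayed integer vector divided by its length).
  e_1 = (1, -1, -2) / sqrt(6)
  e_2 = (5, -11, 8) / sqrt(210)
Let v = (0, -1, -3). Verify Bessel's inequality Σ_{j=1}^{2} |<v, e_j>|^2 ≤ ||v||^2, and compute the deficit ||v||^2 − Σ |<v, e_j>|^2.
Σ |<v, e_j>|^2 = 314/35; ||v||^2 = 10; deficit = 36/35

Write each e_j = u_j / sqrt(<u_j, u_j>) where u_j is the displayed integer vector. Then <v, e_j> = <v, u_j> / sqrt(<u_j, u_j>), so |<v, e_j>|^2 = <v, u_j>^2 / <u_j, u_j>.
Coefficients: <v, e_1> = 7/sqrt(6), <v, e_2> = -13/sqrt(210).
Square and sum: Σ |<v, e_j>|^2 = 314/35.
Compute ||v||^2 = v·v = 10.
Deficit = 10 − 314/35 = 36/35 ≥ 0, confirming Bessel's inequality. (The deficit equals ||v − Σ <v,e_j> e_j||^2, the squared distance from v to span{e_j}.)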